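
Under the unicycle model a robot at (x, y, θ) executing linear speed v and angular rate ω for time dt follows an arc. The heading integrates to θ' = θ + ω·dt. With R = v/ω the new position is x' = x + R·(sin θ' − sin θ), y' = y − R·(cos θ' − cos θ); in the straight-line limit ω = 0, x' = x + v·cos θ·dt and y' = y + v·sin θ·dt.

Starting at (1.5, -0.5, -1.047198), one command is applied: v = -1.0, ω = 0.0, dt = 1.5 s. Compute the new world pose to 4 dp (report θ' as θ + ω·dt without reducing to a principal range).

(0.7500, 0.7990, -1.0472)

θ' = -1.0472 + 0.0·1.5 = -1.0472
ω = 0 → straight: x' = 1.5 + -1.0·cos(-1.0472)·1.5 = 0.7500
y' = -0.5 + -1.0·sin(-1.0472)·1.5 = 0.7990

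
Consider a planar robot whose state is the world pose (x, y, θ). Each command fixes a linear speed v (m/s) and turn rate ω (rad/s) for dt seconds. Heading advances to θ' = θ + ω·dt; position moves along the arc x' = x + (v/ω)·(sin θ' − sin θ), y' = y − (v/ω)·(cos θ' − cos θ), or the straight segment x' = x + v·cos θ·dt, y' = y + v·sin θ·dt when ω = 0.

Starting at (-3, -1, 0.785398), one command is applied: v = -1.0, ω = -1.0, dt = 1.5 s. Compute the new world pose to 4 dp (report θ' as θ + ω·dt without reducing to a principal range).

(-4.3624, -1.0482, -0.7146)

θ' = 0.7854 + -1.0·1.5 = -0.7146
R = v/ω = -1.0/-1.0 = 1.0000
x' = -3 + 1.0000·(sin -0.7146 − sin 0.7854) = -4.3624
y' = -1 − 1.0000·(cos -0.7146 − cos 0.7854) = -1.0482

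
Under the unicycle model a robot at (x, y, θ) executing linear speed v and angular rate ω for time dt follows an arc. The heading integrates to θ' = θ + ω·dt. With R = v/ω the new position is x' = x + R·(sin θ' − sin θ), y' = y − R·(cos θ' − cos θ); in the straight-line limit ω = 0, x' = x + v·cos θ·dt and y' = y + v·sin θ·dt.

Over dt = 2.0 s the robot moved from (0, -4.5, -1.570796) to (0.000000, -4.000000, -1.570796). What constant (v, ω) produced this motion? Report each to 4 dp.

Δθ = -1.570796 − -1.570796 = 0.000000
ω = Δθ/dt = 0.000000/2.0 = 0.0000
ω = 0 → v = (Δx·cos θ + Δy·sin θ)/dt = -0.2500

v = -0.2500, ω = 0.0000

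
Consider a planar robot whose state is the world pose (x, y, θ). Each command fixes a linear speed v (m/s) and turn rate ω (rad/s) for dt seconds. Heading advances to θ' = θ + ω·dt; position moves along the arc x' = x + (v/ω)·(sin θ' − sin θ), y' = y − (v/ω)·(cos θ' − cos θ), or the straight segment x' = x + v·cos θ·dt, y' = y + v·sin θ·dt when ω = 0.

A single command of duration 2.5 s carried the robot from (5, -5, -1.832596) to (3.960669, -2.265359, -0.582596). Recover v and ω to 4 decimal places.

Δθ = -0.582596 − -1.832596 = 1.250000
ω = Δθ/dt = 1.250000/2.5 = 0.5000
R = −Δy/(cos θ' − cos θ) = -2.5000
v = R·ω = -2.5000·0.5000 = -1.2500

v = -1.2500, ω = 0.5000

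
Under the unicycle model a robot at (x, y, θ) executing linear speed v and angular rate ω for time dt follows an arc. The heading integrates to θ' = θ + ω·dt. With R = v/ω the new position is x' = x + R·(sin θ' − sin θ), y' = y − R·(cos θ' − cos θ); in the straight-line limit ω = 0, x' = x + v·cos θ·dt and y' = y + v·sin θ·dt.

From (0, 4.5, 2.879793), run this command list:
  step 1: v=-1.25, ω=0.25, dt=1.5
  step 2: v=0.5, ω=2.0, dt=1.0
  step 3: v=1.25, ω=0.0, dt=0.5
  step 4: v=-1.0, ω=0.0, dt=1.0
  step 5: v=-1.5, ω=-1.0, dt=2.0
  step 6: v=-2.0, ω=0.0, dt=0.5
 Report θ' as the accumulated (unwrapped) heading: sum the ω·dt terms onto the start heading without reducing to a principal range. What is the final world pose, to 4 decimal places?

step 1: θ'=3.2548 (R=-5.0000) → pose (1.8589, 4.3616, 3.2548)
step 2: θ'=5.2548 (R=0.2500) → pose (1.6730, 3.9842, 5.2548)
step 3: θ'=5.2548 (straight) → pose (1.9956, 3.4489, 5.2548)
step 4: θ'=5.2548 (straight) → pose (1.4794, 4.3054, 5.2548)
step 5: θ'=3.2548 (R=1.5000) → pose (2.5947, 6.5701, 3.2548)
step 6: θ'=3.2548 (straight) → pose (3.5883, 6.6830, 3.2548)

(3.5883, 6.6830, 3.2548)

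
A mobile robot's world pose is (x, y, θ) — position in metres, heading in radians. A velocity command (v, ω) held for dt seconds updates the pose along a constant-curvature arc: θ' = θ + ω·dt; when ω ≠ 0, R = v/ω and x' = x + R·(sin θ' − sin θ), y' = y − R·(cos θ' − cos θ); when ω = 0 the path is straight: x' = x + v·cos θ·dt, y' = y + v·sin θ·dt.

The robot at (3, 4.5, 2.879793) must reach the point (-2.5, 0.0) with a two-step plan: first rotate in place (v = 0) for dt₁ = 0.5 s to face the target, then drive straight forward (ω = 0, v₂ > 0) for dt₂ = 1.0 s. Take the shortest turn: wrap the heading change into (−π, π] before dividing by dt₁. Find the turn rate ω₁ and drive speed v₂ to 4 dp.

heading to target = atan2(0−4.5, -2.5−3) = -2.4559
Δθ = wrap(-2.4559 − 2.8798) = 0.9475; ω₁ = Δθ/dt₁ = 1.8951
distance = √((-2.5−3)² + (0−4.5)²) = 7.1063; v₂ = distance/dt₂ = 7.1063

ω₁ = 1.8951, v₂ = 7.1063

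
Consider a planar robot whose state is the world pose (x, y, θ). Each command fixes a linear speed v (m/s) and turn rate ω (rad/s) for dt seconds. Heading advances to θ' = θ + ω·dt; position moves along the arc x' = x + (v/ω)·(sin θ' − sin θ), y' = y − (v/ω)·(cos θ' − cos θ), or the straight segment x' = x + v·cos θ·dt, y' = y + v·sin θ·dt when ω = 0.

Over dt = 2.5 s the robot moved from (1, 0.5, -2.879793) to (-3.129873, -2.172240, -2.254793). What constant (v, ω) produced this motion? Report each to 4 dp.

Δθ = -2.254793 − -2.879793 = 0.625000
ω = Δθ/dt = 0.625000/2.5 = 0.2500
R = Δx/(sin θ' − sin θ) = 8.0000
v = R·ω = 8.0000·0.2500 = 2.0000

v = 2.0000, ω = 0.2500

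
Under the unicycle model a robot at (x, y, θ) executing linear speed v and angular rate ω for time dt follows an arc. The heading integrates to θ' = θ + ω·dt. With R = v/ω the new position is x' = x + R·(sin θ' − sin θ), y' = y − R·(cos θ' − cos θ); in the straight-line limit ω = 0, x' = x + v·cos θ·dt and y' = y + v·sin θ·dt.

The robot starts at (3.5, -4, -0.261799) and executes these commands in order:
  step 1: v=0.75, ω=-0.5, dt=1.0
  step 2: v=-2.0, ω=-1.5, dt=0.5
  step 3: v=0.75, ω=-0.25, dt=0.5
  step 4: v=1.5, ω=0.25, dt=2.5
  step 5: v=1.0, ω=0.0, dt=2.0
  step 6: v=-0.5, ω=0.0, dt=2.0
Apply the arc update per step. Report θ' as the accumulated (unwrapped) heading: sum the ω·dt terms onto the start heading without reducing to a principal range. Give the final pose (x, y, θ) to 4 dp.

step 1: θ'=-0.7618 (R=-1.5000) → pose (4.1471, -4.3635, -0.7618)
step 2: θ'=-1.5118 (R=1.3333) → pose (3.7364, -3.4773, -1.5118)
step 3: θ'=-1.6368 (R=-3.0000) → pose (3.7351, -3.8521, -1.6368)
step 4: θ'=-1.0118 (R=6.0000) → pose (4.6353, -7.4298, -1.0118)
step 5: θ'=-1.0118 (straight) → pose (5.6960, -9.1254, -1.0118)
step 6: θ'=-1.0118 (straight) → pose (5.1656, -8.2776, -1.0118)

(5.1656, -8.2776, -1.0118)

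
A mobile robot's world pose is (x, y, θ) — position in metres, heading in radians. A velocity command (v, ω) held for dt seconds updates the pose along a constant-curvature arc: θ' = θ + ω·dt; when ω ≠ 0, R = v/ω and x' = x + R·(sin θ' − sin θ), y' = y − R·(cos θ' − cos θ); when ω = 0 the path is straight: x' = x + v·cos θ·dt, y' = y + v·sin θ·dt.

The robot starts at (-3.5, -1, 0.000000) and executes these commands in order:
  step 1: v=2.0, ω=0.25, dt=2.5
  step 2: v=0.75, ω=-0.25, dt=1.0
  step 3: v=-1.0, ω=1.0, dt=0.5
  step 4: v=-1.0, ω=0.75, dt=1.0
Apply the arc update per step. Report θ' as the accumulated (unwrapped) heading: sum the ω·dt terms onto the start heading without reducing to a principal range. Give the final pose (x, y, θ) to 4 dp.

step 1: θ'=0.6250 (R=8.0000) → pose (1.1808, 0.5123, 0.6250)
step 2: θ'=0.3750 (R=-3.0000) → pose (1.8373, 0.8709, 0.3750)
step 3: θ'=0.8750 (R=-1.0000) → pose (1.4360, 0.5814, 0.8750)
step 4: θ'=1.6250 (R=-1.3333) → pose (1.1280, -0.3455, 1.6250)

(1.1280, -0.3455, 1.6250)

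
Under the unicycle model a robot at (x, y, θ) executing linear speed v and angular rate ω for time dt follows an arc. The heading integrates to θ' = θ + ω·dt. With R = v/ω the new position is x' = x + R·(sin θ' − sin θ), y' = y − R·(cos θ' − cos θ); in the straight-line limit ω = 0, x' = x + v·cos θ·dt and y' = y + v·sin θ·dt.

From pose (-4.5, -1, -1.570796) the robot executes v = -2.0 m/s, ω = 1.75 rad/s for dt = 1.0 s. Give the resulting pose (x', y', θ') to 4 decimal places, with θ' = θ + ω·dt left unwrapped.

(-5.8466, 0.1246, 0.1792)

θ' = -1.5708 + 1.75·1.0 = 0.1792
R = v/ω = -2.0/1.75 = -1.1429
x' = -4.5 + -1.1429·(sin 0.1792 − sin -1.5708) = -5.8466
y' = -1 − -1.1429·(cos 0.1792 − cos -1.5708) = 0.1246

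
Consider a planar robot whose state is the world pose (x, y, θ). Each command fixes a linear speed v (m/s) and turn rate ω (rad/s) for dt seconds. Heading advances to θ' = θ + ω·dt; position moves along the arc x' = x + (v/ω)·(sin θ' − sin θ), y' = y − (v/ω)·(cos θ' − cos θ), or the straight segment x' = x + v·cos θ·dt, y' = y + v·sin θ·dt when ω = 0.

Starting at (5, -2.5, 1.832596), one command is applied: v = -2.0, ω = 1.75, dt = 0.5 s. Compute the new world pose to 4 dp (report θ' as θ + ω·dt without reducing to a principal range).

θ' = 1.8326 + 1.75·0.5 = 2.7076
R = v/ω = -2.0/1.75 = -1.1429
x' = 5 + -1.1429·(sin 2.7076 − sin 1.8326) = 5.6233
y' = -2.5 − -1.1429·(cos 2.7076 − cos 1.8326) = -3.2411

(5.6233, -3.2411, 2.7076)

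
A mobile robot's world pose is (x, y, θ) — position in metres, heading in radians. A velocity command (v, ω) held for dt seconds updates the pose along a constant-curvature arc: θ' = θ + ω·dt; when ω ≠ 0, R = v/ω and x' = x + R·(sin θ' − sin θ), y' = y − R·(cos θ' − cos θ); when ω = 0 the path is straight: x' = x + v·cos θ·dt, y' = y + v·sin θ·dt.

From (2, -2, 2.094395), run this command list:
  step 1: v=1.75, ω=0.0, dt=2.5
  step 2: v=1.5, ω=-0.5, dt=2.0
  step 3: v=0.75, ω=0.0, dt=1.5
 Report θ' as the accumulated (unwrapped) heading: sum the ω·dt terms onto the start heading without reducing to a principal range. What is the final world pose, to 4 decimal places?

(0.2605, 5.6643, 1.0944)

step 1: θ'=2.0944 (straight) → pose (-0.1875, 1.7889, 2.0944)
step 2: θ'=1.0944 (R=-3.0000) → pose (-0.2554, 4.6646, 1.0944)
step 3: θ'=1.0944 (straight) → pose (0.2605, 5.6643, 1.0944)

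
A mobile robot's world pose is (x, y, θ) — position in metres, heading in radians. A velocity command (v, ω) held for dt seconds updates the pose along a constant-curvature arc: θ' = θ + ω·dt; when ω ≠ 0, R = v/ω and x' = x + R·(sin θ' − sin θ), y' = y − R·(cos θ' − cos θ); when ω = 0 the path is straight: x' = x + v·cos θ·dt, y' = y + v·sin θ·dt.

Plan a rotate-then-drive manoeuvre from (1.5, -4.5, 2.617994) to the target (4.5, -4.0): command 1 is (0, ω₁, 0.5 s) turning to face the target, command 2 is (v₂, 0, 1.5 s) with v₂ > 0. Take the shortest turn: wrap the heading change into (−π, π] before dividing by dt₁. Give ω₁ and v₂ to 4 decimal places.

ω₁ = -4.9057, v₂ = 2.0276

heading to target = atan2(-4−-4.5, 4.5−1.5) = 0.1651
Δθ = wrap(0.1651 − 2.6180) = -2.4528; ω₁ = Δθ/dt₁ = -4.9057
distance = √((4.5−1.5)² + (-4−-4.5)²) = 3.0414; v₂ = distance/dt₂ = 2.0276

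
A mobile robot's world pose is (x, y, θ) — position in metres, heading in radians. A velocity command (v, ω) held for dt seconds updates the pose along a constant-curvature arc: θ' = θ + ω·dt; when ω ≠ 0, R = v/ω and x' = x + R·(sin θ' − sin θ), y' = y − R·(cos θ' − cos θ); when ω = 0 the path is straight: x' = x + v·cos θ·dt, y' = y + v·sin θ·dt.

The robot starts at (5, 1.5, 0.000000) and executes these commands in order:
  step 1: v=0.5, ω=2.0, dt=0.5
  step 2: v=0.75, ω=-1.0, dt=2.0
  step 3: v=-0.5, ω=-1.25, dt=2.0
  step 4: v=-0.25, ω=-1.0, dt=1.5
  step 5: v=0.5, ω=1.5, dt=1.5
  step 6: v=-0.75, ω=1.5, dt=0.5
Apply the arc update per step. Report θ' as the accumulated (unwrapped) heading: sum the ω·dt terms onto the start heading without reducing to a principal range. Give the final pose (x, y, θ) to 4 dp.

(6.9185, 2.5573, -2.0000)

step 1: θ'=1.0000 (R=0.2500) → pose (5.2104, 1.6149, 1.0000)
step 2: θ'=-1.0000 (R=-0.7500) → pose (6.4726, 1.6149, -1.0000)
step 3: θ'=-3.5000 (R=0.4000) → pose (6.9495, 2.2056, -3.5000)
step 4: θ'=-5.0000 (R=0.2500) → pose (7.1015, 1.9006, -5.0000)
step 5: θ'=-2.7500 (R=0.3333) → pose (6.6546, 2.3033, -2.7500)
step 6: θ'=-2.0000 (R=-0.5000) → pose (6.9185, 2.5573, -2.0000)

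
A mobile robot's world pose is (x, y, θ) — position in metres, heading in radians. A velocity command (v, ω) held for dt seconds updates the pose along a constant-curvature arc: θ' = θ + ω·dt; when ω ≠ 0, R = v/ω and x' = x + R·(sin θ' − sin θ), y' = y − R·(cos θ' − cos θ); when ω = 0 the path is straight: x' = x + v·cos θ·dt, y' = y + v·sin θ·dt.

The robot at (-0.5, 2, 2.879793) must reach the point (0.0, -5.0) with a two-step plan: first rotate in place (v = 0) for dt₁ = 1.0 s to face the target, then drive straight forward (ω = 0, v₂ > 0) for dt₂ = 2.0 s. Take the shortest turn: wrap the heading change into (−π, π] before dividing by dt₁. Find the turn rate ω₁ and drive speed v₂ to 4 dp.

heading to target = atan2(-5−2, 0−-0.5) = -1.4995
Δθ = wrap(-1.4995 − 2.8798) = 1.9039; ω₁ = Δθ/dt₁ = 1.9039
distance = √((0−-0.5)² + (-5−2)²) = 7.0178; v₂ = distance/dt₂ = 3.5089

ω₁ = 1.9039, v₂ = 3.5089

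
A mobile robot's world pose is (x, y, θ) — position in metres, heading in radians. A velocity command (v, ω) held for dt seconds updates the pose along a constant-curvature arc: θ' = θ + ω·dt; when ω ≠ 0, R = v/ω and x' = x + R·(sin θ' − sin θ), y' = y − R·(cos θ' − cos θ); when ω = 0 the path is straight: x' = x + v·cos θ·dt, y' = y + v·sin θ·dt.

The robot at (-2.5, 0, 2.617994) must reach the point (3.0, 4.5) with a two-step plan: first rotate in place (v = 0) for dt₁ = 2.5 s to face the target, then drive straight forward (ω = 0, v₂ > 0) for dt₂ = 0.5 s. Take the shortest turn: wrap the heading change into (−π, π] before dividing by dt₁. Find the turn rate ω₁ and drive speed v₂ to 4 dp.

ω₁ = -0.7729, v₂ = 14.2127

heading to target = atan2(4.5−0, 3−-2.5) = 0.6857
Δθ = wrap(0.6857 − 2.6180) = -1.9323; ω₁ = Δθ/dt₁ = -0.7729
distance = √((3−-2.5)² + (4.5−0)²) = 7.1063; v₂ = distance/dt₂ = 14.2127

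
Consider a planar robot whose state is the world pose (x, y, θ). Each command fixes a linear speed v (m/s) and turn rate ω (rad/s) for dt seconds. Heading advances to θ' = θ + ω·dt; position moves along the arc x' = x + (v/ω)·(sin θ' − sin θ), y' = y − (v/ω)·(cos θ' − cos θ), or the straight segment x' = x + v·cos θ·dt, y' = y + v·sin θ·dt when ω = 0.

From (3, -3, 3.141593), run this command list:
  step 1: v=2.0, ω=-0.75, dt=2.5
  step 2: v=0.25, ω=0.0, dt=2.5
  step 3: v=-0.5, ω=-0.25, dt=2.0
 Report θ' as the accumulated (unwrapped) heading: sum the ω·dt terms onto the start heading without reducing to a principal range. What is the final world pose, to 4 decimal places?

step 1: θ'=1.2666 (R=-2.6667) → pose (0.4558, 0.4654, 1.2666)
step 2: θ'=1.2666 (straight) → pose (0.6430, 1.0617, 1.2666)
step 3: θ'=0.7666 (R=2.0000) → pose (0.1222, 0.2202, 0.7666)

(0.1222, 0.2202, 0.7666)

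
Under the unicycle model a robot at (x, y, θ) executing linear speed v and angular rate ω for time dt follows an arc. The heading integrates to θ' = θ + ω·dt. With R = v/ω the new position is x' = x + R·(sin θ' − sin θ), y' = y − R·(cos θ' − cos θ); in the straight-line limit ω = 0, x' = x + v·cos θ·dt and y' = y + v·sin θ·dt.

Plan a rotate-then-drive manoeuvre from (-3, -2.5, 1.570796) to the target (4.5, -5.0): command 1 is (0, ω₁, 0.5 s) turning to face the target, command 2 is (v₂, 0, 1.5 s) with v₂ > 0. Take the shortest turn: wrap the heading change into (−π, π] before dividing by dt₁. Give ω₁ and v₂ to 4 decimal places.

ω₁ = -3.7851, v₂ = 5.2705

heading to target = atan2(-5−-2.5, 4.5−-3) = -0.3218
Δθ = wrap(-0.3218 − 1.5708) = -1.8925; ω₁ = Δθ/dt₁ = -3.7851
distance = √((4.5−-3)² + (-5−-2.5)²) = 7.9057; v₂ = distance/dt₂ = 5.2705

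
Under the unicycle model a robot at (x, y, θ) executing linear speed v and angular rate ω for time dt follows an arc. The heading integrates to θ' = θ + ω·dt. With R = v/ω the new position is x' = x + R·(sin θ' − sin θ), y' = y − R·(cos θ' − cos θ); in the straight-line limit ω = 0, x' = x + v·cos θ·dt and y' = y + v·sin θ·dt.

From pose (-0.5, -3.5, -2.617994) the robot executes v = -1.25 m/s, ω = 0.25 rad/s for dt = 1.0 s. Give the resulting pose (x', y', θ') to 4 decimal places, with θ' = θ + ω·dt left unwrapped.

(0.4936, -2.7469, -2.3680)

θ' = -2.6180 + 0.25·1.0 = -2.3680
R = v/ω = -1.25/0.25 = -5.0000
x' = -0.5 + -5.0000·(sin -2.3680 − sin -2.6180) = 0.4936
y' = -3.5 − -5.0000·(cos -2.3680 − cos -2.6180) = -2.7469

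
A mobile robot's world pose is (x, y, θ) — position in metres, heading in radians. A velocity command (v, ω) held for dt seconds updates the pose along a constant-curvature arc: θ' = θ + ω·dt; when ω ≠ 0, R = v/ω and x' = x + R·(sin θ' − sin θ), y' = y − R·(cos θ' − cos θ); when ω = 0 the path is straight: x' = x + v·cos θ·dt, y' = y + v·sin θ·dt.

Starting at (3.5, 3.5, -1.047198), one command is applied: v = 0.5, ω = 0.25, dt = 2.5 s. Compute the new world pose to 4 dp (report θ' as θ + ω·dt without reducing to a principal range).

(4.4125, 2.6756, -0.4222)

θ' = -1.0472 + 0.25·2.5 = -0.4222
R = v/ω = 0.5/0.25 = 2.0000
x' = 3.5 + 2.0000·(sin -0.4222 − sin -1.0472) = 4.4125
y' = 3.5 − 2.0000·(cos -0.4222 − cos -1.0472) = 2.6756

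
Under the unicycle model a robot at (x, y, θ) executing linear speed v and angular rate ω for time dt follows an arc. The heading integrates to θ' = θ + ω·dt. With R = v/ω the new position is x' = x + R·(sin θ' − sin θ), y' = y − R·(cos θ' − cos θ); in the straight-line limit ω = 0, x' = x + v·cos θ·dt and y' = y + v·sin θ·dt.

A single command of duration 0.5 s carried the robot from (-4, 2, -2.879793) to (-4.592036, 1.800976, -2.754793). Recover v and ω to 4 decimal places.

Δθ = -2.754793 − -2.879793 = 0.125000
ω = Δθ/dt = 0.125000/0.5 = 0.2500
R = Δx/(sin θ' − sin θ) = 5.0000
v = R·ω = 5.0000·0.2500 = 1.2500

v = 1.2500, ω = 0.2500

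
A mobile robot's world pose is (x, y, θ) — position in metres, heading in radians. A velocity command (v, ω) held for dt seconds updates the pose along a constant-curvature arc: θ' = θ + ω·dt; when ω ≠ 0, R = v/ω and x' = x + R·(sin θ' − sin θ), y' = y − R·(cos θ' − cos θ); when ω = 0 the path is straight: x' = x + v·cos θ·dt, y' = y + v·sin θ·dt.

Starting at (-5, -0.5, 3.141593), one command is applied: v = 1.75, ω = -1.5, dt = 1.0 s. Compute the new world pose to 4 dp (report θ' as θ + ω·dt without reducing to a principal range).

θ' = 3.1416 + -1.5·1.0 = 1.6416
R = v/ω = 1.75/-1.5 = -1.1667
x' = -5 + -1.1667·(sin 1.6416 − sin 3.1416) = -6.1637
y' = -0.5 − -1.1667·(cos 1.6416 − cos 3.1416) = 0.5841

(-6.1637, 0.5841, 1.6416)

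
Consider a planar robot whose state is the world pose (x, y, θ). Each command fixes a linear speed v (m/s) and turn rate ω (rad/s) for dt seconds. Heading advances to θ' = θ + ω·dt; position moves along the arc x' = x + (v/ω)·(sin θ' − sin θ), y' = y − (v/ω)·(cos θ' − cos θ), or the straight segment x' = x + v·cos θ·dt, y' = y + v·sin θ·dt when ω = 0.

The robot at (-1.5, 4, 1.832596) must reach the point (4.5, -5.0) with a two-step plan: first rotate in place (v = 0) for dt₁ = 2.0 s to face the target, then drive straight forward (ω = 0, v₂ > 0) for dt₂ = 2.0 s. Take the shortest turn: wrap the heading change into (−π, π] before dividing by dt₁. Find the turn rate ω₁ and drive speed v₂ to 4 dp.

heading to target = atan2(-5−4, 4.5−-1.5) = -0.9828
Δθ = wrap(-0.9828 − 1.8326) = -2.8154; ω₁ = Δθ/dt₁ = -1.4077
distance = √((4.5−-1.5)² + (-5−4)²) = 10.8167; v₂ = distance/dt₂ = 5.4083

ω₁ = -1.4077, v₂ = 5.4083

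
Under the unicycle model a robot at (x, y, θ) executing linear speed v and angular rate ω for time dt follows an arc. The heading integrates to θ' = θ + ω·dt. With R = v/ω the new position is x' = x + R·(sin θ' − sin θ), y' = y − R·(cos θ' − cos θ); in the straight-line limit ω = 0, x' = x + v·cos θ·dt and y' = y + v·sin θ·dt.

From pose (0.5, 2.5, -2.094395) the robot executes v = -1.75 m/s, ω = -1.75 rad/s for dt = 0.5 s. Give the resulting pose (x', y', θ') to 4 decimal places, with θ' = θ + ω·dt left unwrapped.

θ' = -2.0944 + -1.75·0.5 = -2.9694
R = v/ω = -1.75/-1.75 = 1.0000
x' = 0.5 + 1.0000·(sin -2.9694 − sin -2.0944) = 1.1947
y' = 2.5 − 1.0000·(cos -2.9694 − cos -2.0944) = 2.9852

(1.1947, 2.9852, -2.9694)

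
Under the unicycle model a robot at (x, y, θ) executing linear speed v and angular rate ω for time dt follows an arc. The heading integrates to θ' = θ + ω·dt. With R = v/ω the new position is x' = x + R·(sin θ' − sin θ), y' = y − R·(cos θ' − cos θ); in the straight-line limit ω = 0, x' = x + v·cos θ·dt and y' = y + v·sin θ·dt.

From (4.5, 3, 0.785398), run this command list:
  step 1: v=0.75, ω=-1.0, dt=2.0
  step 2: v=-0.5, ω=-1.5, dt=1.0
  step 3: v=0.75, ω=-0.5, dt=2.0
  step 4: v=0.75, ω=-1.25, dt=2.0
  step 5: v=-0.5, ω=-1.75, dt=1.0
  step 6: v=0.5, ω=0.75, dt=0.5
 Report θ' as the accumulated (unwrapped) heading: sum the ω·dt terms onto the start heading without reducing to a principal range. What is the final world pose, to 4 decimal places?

(4.4729, 4.4273, -7.5896)

step 1: θ'=-1.2146 (R=-0.7500) → pose (5.7333, 2.7312, -1.2146)
step 2: θ'=-2.7146 (R=0.3333) → pose (5.9076, 3.1508, -2.7146)
step 3: θ'=-3.7146 (R=-1.5000) → pose (4.4732, 3.2558, -3.7146)
step 4: θ'=-6.2146 (R=-0.6000) → pose (4.7574, 4.3585, -6.2146)
step 5: θ'=-7.9646 (R=0.2857) → pose (4.4538, 4.6751, -7.9646)
step 6: θ'=-7.5896 (R=0.6667) → pose (4.4729, 4.4273, -7.5896)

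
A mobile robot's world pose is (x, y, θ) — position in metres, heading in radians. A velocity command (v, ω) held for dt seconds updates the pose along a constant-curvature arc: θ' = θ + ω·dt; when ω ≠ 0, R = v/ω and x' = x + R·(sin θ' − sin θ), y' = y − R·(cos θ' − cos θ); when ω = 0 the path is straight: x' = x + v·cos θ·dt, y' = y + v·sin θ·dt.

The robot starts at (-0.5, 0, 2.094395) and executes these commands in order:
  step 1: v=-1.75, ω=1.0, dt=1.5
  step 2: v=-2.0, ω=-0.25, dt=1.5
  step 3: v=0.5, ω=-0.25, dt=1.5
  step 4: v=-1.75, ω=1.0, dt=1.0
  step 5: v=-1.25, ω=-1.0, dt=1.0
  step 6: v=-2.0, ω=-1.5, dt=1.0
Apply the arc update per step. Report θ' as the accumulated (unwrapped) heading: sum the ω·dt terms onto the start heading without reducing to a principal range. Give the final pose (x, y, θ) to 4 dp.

(7.6446, -0.8298, 1.3444)

step 1: θ'=3.5944 (R=-1.7500) → pose (1.7811, -0.6986, 3.5944)
step 2: θ'=3.2194 (R=8.0000) → pose (4.6593, 0.0834, 3.2194)
step 3: θ'=2.8444 (R=-2.0000) → pose (3.9181, 0.1650, 2.8444)
step 4: θ'=3.8444 (R=-1.7500) → pose (5.5617, 0.5030, 3.8444)
step 5: θ'=2.8444 (R=1.2500) → pose (6.7357, 0.7444, 2.8444)
step 6: θ'=1.3444 (R=1.3333) → pose (7.6446, -0.8298, 1.3444)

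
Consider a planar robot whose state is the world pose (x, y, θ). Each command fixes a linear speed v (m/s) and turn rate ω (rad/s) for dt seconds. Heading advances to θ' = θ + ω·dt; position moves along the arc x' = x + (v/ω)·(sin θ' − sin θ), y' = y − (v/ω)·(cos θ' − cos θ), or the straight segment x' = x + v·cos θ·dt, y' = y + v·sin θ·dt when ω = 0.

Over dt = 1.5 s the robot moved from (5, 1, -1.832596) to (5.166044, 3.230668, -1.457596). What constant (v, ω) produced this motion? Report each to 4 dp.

Δθ = -1.457596 − -1.832596 = 0.375000
ω = Δθ/dt = 0.375000/1.5 = 0.2500
R = −Δy/(cos θ' − cos θ) = -6.0000
v = R·ω = -6.0000·0.2500 = -1.5000

v = -1.5000, ω = 0.2500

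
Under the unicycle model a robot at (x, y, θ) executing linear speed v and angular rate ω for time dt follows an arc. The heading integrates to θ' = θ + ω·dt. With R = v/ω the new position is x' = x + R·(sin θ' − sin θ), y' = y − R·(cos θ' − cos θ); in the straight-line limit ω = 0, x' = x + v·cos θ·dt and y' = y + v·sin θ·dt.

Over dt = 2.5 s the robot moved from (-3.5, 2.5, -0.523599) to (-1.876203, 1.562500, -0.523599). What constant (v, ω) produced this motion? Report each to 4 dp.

v = 0.7500, ω = 0.0000

Δθ = -0.523599 − -0.523599 = 0.000000
ω = Δθ/dt = 0.000000/2.5 = 0.0000
ω = 0 → v = (Δx·cos θ + Δy·sin θ)/dt = 0.7500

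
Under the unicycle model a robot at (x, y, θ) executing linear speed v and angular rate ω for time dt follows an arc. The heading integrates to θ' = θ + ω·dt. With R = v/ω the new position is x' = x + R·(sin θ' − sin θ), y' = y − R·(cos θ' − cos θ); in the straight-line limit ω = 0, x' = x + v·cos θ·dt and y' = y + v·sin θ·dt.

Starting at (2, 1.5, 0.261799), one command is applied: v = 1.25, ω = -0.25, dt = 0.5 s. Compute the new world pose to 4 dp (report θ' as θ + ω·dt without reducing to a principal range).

θ' = 0.2618 + -0.25·0.5 = 0.1368
R = v/ω = 1.25/-0.25 = -5.0000
x' = 2 + -5.0000·(sin 0.1368 − sin 0.2618) = 2.6122
y' = 1.5 − -5.0000·(cos 0.1368 − cos 0.2618) = 1.6237

(2.6122, 1.6237, 0.1368)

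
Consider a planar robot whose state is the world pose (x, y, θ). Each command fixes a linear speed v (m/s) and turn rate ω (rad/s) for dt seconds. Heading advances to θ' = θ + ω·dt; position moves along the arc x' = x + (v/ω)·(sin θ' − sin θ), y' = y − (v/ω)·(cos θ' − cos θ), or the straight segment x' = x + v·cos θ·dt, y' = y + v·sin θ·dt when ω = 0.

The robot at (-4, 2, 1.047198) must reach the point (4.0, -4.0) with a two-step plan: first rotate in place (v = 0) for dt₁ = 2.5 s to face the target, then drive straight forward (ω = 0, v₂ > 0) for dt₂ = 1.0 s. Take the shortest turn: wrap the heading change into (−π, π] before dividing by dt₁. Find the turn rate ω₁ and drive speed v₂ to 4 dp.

heading to target = atan2(-4−2, 4−-4) = -0.6435
Δθ = wrap(-0.6435 − 1.0472) = -1.6907; ω₁ = Δθ/dt₁ = -0.6763
distance = √((4−-4)² + (-4−2)²) = 10.0000; v₂ = distance/dt₂ = 10.0000

ω₁ = -0.6763, v₂ = 10.0000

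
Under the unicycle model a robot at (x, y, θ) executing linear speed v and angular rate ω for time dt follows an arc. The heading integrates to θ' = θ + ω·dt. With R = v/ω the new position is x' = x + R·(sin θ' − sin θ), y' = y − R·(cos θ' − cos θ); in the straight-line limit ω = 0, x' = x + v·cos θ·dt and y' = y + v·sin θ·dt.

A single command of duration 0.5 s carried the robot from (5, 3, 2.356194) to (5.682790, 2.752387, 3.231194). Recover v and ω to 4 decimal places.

Δθ = 3.231194 − 2.356194 = 0.875000
ω = Δθ/dt = 0.875000/0.5 = 1.7500
R = Δx/(sin θ' − sin θ) = -0.8571
v = R·ω = -0.8571·1.7500 = -1.5000

v = -1.5000, ω = 1.7500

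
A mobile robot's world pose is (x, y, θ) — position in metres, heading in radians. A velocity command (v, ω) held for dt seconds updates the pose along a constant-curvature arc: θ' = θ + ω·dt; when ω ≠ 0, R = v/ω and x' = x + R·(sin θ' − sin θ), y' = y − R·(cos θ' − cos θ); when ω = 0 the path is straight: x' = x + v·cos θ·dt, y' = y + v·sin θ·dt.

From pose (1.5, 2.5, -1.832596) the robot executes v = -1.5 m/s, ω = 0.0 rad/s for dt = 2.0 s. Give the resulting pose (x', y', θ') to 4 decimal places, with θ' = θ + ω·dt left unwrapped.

(2.2765, 5.3978, -1.8326)

θ' = -1.8326 + 0.0·2.0 = -1.8326
ω = 0 → straight: x' = 1.5 + -1.5·cos(-1.8326)·2.0 = 2.2765
y' = 2.5 + -1.5·sin(-1.8326)·2.0 = 5.3978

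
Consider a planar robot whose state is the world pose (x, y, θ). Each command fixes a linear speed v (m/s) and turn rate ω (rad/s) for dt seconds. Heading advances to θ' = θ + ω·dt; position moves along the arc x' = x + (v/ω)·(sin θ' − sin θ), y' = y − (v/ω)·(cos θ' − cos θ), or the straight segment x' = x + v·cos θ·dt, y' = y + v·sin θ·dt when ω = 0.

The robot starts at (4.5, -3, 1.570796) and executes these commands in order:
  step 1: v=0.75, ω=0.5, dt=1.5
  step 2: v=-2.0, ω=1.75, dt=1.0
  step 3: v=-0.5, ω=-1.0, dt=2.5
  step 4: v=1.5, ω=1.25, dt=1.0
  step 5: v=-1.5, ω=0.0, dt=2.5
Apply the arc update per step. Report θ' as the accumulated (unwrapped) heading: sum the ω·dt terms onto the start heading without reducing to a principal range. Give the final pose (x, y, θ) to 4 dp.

(9.4870, -2.2254, 2.8208)

step 1: θ'=2.3208 (R=1.5000) → pose (4.0975, -1.9775, 2.3208)
step 2: θ'=4.0708 (R=-1.1429) → pose (5.8493, -1.8825, 4.0708)
step 3: θ'=1.5708 (R=0.5000) → pose (6.7499, -2.1817, 1.5708)
step 4: θ'=2.8208 (R=1.2000) → pose (5.9283, -1.0429, 2.8208)
step 5: θ'=2.8208 (straight) → pose (9.4870, -2.2254, 2.8208)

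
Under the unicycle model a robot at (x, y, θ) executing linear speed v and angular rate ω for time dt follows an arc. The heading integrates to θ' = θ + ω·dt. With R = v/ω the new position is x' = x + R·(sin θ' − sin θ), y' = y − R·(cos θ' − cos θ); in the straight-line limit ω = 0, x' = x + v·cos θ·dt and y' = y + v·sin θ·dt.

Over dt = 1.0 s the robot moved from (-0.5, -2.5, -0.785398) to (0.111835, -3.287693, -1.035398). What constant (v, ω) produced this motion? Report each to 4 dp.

v = 1.0000, ω = -0.2500

Δθ = -1.035398 − -0.785398 = -0.250000
ω = Δθ/dt = -0.250000/1.0 = -0.2500
R = −Δy/(cos θ' − cos θ) = -4.0000
v = R·ω = -4.0000·-0.2500 = 1.0000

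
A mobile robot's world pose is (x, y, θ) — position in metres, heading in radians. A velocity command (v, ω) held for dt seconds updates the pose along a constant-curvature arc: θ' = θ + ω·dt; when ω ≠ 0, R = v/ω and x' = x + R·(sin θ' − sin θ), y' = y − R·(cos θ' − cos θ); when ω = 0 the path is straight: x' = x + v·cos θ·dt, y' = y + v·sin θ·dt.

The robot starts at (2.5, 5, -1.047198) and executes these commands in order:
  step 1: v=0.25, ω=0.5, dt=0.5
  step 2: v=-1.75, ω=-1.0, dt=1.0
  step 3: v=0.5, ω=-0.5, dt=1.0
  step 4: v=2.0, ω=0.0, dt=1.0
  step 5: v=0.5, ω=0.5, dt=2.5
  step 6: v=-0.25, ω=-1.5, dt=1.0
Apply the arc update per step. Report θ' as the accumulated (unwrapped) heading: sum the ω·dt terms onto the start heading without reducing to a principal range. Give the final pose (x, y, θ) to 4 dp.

(0.4992, 3.6386, -2.5472)

step 1: θ'=-0.7972 (R=0.5000) → pose (2.5753, 4.9006, -0.7972)
step 2: θ'=-1.7972 (R=1.7500) → pose (2.1219, 6.5162, -1.7972)
step 3: θ'=-2.2972 (R=-1.0000) → pose (1.8950, 6.0765, -2.2972)
step 4: θ'=-2.2972 (straight) → pose (0.5666, 4.5814, -2.2972)
step 5: θ'=-1.0472 (R=1.0000) → pose (0.4482, 3.4172, -1.0472)
step 6: θ'=-2.5472 (R=0.1667) → pose (0.4992, 3.6386, -2.5472)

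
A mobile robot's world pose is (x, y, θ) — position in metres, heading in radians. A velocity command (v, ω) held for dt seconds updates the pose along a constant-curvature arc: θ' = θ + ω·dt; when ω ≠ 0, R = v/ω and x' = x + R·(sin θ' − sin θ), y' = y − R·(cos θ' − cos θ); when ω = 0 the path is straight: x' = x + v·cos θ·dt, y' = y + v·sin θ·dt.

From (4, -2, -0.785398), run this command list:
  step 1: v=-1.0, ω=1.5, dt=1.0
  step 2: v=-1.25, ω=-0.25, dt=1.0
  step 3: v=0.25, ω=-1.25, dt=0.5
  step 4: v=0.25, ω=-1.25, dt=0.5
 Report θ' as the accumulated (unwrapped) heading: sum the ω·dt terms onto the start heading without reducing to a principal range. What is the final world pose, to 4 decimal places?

step 1: θ'=0.7146 (R=-0.6667) → pose (3.0917, -1.9678, 0.7146)
step 2: θ'=0.4646 (R=5.0000) → pose (2.0555, -2.6611, 0.4646)
step 3: θ'=-0.1604 (R=-0.2000) → pose (2.1770, -2.6424, -0.1604)
step 4: θ'=-0.7854 (R=-0.2000) → pose (2.2865, -2.6984, -0.7854)

(2.2865, -2.6984, -0.7854)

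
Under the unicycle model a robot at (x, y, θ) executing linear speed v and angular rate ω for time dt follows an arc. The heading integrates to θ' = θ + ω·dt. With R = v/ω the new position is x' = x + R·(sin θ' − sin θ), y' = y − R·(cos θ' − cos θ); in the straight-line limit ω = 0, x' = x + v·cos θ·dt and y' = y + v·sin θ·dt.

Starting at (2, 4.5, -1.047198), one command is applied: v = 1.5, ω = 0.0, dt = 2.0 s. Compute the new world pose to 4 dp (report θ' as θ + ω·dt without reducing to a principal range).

(3.5000, 1.9019, -1.0472)

θ' = -1.0472 + 0.0·2.0 = -1.0472
ω = 0 → straight: x' = 2 + 1.5·cos(-1.0472)·2.0 = 3.5000
y' = 4.5 + 1.5·sin(-1.0472)·2.0 = 1.9019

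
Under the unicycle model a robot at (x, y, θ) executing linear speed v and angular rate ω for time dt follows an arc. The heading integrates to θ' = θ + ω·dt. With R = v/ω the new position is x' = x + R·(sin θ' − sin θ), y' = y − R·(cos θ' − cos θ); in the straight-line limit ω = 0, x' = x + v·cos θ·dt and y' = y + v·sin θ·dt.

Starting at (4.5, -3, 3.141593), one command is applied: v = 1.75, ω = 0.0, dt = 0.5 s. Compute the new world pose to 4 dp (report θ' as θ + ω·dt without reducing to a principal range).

(3.6250, -3.0000, 3.1416)

θ' = 3.1416 + 0.0·0.5 = 3.1416
ω = 0 → straight: x' = 4.5 + 1.75·cos(3.1416)·0.5 = 3.6250
y' = -3 + 1.75·sin(3.1416)·0.5 = -3.0000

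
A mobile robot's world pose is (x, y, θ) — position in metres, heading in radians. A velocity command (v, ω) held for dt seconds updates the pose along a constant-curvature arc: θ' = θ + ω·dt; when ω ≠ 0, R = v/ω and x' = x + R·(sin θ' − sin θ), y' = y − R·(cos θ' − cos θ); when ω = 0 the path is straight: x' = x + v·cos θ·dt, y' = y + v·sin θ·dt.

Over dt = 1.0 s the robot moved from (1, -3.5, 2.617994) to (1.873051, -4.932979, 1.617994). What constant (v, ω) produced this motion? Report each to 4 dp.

v = -1.7500, ω = -1.0000

Δθ = 1.617994 − 2.617994 = -1.000000
ω = Δθ/dt = -1.000000/1.0 = -1.0000
R = −Δy/(cos θ' − cos θ) = 1.7500
v = R·ω = 1.7500·-1.0000 = -1.7500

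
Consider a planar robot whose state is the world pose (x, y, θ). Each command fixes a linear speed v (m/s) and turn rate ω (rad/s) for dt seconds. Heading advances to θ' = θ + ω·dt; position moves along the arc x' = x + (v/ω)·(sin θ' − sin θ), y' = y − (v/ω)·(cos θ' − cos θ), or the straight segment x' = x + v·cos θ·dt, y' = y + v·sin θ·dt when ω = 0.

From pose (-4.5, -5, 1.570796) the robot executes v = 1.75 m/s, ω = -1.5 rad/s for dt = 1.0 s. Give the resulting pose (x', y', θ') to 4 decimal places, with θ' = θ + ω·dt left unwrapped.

θ' = 1.5708 + -1.5·1.0 = 0.0708
R = v/ω = 1.75/-1.5 = -1.1667
x' = -4.5 + -1.1667·(sin 0.0708 − sin 1.5708) = -3.4159
y' = -5 − -1.1667·(cos 0.0708 − cos 1.5708) = -3.8363

(-3.4159, -3.8363, 0.0708)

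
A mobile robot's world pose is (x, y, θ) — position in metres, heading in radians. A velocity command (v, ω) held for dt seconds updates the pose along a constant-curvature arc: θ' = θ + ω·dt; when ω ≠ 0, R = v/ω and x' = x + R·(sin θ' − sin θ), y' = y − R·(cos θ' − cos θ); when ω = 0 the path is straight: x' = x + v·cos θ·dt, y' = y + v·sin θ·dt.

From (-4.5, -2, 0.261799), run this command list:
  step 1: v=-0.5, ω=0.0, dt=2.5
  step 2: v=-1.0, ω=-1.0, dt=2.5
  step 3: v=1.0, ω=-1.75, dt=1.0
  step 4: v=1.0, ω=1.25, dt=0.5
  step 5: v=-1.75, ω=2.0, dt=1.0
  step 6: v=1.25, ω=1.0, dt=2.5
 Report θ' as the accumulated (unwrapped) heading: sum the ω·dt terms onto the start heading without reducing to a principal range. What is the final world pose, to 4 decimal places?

(-4.6461, 0.2528, 1.1368)

step 1: θ'=0.2618 (straight) → pose (-5.7074, -2.3235, 0.2618)
step 2: θ'=-2.2382 (R=1.0000) → pose (-6.7517, -0.7386, -2.2382)
step 3: θ'=-3.9882 (R=-0.5714) → pose (-7.6285, -0.7635, -3.9882)
step 4: θ'=-3.3632 (R=0.8000) → pose (-8.0519, -0.5131, -3.3632)
step 5: θ'=-1.3632 (R=-0.8750) → pose (-7.0033, 0.5208, -1.3632)
step 6: θ'=1.1368 (R=1.2500) → pose (-4.6461, 0.2528, 1.1368)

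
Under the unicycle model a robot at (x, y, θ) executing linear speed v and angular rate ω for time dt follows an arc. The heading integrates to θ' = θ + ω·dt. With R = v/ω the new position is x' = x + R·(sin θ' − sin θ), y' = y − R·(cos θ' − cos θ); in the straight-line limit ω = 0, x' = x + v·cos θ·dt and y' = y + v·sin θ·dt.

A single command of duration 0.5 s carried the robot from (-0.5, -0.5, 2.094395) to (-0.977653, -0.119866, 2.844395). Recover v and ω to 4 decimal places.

Δθ = 2.844395 − 2.094395 = 0.750000
ω = Δθ/dt = 0.750000/0.5 = 1.5000
R = Δx/(sin θ' − sin θ) = 0.8333
v = R·ω = 0.8333·1.5000 = 1.2500

v = 1.2500, ω = 1.5000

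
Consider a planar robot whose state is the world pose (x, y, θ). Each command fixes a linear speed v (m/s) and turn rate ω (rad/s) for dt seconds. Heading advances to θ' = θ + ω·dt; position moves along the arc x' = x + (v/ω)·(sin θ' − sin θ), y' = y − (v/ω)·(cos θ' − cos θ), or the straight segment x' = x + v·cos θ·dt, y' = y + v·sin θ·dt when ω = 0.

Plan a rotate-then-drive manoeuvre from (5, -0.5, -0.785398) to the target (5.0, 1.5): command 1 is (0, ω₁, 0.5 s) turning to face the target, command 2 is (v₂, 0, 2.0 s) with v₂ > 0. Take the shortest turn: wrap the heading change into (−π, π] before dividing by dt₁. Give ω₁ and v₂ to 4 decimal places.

heading to target = atan2(1.5−-0.5, 5−5) = 1.5708
Δθ = wrap(1.5708 − -0.7854) = 2.3562; ω₁ = Δθ/dt₁ = 4.7124
distance = √((5−5)² + (1.5−-0.5)²) = 2.0000; v₂ = distance/dt₂ = 1.0000

ω₁ = 4.7124, v₂ = 1.0000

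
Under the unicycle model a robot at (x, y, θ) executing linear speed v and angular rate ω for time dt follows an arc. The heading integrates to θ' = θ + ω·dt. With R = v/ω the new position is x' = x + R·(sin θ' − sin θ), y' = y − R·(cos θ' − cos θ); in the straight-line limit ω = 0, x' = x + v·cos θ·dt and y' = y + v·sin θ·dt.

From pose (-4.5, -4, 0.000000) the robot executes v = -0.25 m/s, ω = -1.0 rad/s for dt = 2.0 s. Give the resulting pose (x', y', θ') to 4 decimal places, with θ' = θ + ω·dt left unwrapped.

θ' = 0.0000 + -1.0·2.0 = -2.0000
R = v/ω = -0.25/-1.0 = 0.2500
x' = -4.5 + 0.2500·(sin -2.0000 − sin 0.0000) = -4.7273
y' = -4 − 0.2500·(cos -2.0000 − cos 0.0000) = -3.6460

(-4.7273, -3.6460, -2.0000)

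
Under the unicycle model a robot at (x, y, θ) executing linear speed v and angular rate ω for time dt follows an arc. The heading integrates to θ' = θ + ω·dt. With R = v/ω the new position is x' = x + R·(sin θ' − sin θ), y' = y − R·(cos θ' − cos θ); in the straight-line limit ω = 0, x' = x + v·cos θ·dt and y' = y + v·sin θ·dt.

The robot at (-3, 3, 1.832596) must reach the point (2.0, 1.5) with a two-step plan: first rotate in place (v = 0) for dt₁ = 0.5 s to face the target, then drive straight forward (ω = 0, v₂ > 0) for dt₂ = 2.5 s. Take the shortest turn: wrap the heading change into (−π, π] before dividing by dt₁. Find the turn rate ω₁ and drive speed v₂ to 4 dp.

ω₁ = -4.2481, v₂ = 2.0881

heading to target = atan2(1.5−3, 2−-3) = -0.2915
Δθ = wrap(-0.2915 − 1.8326) = -2.1241; ω₁ = Δθ/dt₁ = -4.2481
distance = √((2−-3)² + (1.5−3)²) = 5.2202; v₂ = distance/dt₂ = 2.0881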